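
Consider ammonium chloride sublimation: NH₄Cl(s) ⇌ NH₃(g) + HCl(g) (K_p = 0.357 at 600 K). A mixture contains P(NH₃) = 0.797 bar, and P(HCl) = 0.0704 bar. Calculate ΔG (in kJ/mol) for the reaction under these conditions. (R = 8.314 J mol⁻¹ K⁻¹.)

(NH₄Cl is a pure solid — omitted from Q_p.)
Q_p = P(NH₃)·P(HCl) = (0.797)·(0.0704) = 0.0561
ΔG = RT ln(Q_p/K_p) = (8.314 J mol⁻¹ K⁻¹)(600 K) × ln(0.0561/0.357)
   = (4.988 kJ/mol)(-1.851) = -9.23 kJ/mol
ΔG < 0, so the forward reaction is spontaneous (proceeds forward).

ΔG = -9.23 kJ/mol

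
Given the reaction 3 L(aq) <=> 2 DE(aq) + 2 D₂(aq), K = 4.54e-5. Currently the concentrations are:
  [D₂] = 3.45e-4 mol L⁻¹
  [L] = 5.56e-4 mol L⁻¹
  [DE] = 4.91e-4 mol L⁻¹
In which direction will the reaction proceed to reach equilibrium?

Q = [DE]²·[D₂]² / [L]³ = (4.91e-4)²·(3.45e-4)² / (5.56e-4)³ = 1.67e-4
Q = 1.67e-4 > K = 4.54e-5, so the reverse reaction proceeds.

toward reactants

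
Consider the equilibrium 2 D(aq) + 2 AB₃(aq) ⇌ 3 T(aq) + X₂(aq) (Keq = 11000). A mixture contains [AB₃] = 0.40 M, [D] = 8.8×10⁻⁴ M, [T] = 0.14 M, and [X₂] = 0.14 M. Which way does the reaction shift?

forward (toward products)

Q = [T]³·[X₂] / ([D]²·[AB₃]²) = (0.14)³·(0.14) / ((8.8×10⁻⁴)²·(0.40)²) = 3100
Q = 3100 < Keq = 11000, so the forward reaction proceeds.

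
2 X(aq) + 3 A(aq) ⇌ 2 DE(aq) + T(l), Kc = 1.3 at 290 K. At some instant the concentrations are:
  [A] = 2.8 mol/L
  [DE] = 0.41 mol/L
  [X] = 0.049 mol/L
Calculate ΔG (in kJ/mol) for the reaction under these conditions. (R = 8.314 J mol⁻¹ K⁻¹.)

ΔG = 2.16 kJ/mol

(T is a pure liquid — omitted from Qc.)
Qc = [DE]² / ([X]²·[A]³) = (0.41)² / ((0.049)²·(2.8)³) = 3.19
ΔG = RT ln(Qc/Kc) = (8.314 J mol⁻¹ K⁻¹)(290 K) × ln(3.19/1.3)
   = (2.411 kJ/mol)(0.8977) = 2.16 kJ/mol
ΔG > 0, so the forward reaction is non-spontaneous (proceeds in reverse).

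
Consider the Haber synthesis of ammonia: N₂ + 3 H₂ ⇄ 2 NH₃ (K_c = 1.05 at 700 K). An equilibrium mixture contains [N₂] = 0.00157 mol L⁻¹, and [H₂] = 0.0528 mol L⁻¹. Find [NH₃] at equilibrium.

[NH₃] = 4.93e-4 mol L⁻¹

At equilibrium, K_c = [NH₃]² / ([N₂]·[H₂]³) = 1.05.
([NH₃])² / ((0.00157)·(0.0528)³) = 1.05
[NH₃]² = 2.43e-7 ⇒ [NH₃] = 4.93e-4 mol L⁻¹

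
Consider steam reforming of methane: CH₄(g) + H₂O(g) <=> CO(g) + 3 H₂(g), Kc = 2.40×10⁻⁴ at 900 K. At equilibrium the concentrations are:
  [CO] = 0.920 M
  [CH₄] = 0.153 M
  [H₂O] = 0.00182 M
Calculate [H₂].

[H₂] = 0.00417 M

At equilibrium, Kc = [CO]·[H₂]³ / ([CH₄]·[H₂O]) = 2.40×10⁻⁴.
(0.920)·([H₂])³ / ((0.153)·(0.00182)) = 2.40×10⁻⁴
[H₂]³ = 7.26×10⁻⁸ ⇒ [H₂] = 0.00417 M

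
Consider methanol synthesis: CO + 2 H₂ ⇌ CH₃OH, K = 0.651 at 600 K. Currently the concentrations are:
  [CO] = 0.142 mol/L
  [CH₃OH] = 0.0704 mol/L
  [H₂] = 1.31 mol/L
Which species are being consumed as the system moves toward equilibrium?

Q = [CH₃OH] / ([CO]·[H₂]²) = (0.0704) / ((0.142)·(1.31)²) = 0.289
Q = 0.289 < K = 0.651: net forward reaction.

CO, H₂ (reactants)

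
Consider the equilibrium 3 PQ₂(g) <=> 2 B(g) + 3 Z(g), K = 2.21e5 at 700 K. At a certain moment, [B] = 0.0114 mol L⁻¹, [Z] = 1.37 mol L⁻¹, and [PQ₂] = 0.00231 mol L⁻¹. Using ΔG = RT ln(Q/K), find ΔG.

Q = [B]²·[Z]³ / [PQ₂]³ = (0.0114)²·(1.37)³ / (0.00231)³ = 27100
ΔG = RT ln(Q/K) = (8.314 J mol⁻¹ K⁻¹)(700 K) × ln(27100/2.21e5)
   = (5.820 kJ/mol)(-2.099) = -12.2 kJ/mol
ΔG < 0, so the forward reaction is spontaneous (proceeds forward).

ΔG = -12.2 kJ/mol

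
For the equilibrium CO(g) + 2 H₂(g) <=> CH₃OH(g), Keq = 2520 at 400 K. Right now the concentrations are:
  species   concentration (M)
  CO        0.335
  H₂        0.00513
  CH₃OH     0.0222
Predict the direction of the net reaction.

Q = [CH₃OH] / ([CO]·[H₂]²) = (0.0222) / ((0.335)·(0.00513)²) = 2520
Q = 2520 = Keq, so the system is already at equilibrium.

neither direction; the system is at equilibrium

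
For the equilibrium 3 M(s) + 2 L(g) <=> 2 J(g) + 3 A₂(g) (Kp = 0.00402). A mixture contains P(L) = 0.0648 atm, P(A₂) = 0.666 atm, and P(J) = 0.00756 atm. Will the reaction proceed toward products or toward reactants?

(M is a pure solid — omitted from Qp.)
Qp = P(J)²·P(A₂)³ / P(L)² = (0.00756)²·(0.666)³ / (0.0648)² = 0.00402
Qp = 0.00402 = Kp, so the system is already at equilibrium.

no net change (already at equilibrium)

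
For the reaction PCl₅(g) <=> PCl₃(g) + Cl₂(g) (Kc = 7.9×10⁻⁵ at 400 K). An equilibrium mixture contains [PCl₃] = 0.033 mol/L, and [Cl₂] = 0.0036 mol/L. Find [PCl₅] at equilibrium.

At equilibrium, Kc = [PCl₃]·[Cl₂] / [PCl₅] = 7.9×10⁻⁵.
(0.033)·(0.0036) / ([PCl₅]) = 7.9×10⁻⁵
[PCl₅] = 1.50 = 1.5 mol/L

[PCl₅] = 1.5 mol/L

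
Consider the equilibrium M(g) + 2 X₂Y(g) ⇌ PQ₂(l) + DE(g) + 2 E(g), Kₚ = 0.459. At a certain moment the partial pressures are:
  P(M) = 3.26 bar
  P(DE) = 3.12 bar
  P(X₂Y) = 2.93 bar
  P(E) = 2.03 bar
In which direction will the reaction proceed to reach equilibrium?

(PQ₂ is a pure liquid — omitted from Qₚ.)
Qₚ = P(DE)·P(E)² / (P(M)·P(X₂Y)²) = (3.12)·(2.03)² / ((3.26)·(2.93)²) = 0.459
Qₚ = 0.459 = Kₚ, so the system is already at equilibrium.

neither direction; the system is at equilibrium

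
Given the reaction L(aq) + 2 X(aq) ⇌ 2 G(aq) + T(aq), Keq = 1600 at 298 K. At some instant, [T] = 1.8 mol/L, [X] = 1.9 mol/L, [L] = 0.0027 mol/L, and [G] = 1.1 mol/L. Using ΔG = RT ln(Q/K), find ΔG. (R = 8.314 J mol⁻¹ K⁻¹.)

ΔG = -4.88 kJ/mol

Q = [G]²·[T] / ([L]·[X]²) = (1.1)²·(1.8) / ((0.0027)·(1.9)²) = 223
ΔG = RT ln(Q/Keq) = (8.314 J mol⁻¹ K⁻¹)(298 K) × ln(223/1600)
   = (2.478 kJ/mol)(-1.971) = -4.88 kJ/mol
ΔG < 0, so the forward reaction is spontaneous (proceeds forward).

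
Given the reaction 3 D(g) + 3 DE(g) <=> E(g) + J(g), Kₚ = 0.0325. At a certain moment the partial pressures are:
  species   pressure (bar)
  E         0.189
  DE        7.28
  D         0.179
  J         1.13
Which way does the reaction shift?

toward reactants

Qₚ = P(E)·P(J) / (P(D)³·P(DE)³) = (0.189)·(1.13) / ((0.179)³·(7.28)³) = 0.0965
Qₚ = 0.0965 > Kₚ = 0.0325, so the reverse reaction proceeds.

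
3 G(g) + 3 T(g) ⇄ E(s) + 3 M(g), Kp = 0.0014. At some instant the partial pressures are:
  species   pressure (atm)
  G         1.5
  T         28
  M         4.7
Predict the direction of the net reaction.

(E is a pure solid — omitted from Qp.)
Qp = P(M)³ / (P(G)³·P(T)³) = (4.7)³ / ((1.5)³·(28)³) = 0.0014
Qp = 0.0014 = Kp, so the system is already at equilibrium.

no net change (already at equilibrium)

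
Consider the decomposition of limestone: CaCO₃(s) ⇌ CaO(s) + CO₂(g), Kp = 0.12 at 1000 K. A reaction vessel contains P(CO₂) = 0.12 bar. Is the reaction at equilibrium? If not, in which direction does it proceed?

(CaCO₃, CaO are pure solids — omitted from Qp.)
Qp = P(CO₂) = 0.12
Qp = 0.12 = Kp, so the system is already at equilibrium.

no net change (already at equilibrium)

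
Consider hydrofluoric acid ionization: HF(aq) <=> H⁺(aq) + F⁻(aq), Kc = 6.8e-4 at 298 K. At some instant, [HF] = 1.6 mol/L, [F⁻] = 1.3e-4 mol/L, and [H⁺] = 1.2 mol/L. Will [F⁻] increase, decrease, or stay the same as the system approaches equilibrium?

Qc = [H⁺]·[F⁻] / [HF] = (1.2)·(1.3e-4) / (1.6) = 9.8e-5
Qc = 9.8e-5 < Kc = 6.8e-4: net forward reaction.
F⁻ is a product, so it increases.

increase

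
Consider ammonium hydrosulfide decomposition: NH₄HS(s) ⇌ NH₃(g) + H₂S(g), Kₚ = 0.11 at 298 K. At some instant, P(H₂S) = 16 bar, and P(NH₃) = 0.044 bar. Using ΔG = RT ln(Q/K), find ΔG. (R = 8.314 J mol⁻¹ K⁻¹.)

(NH₄HS is a pure solid — omitted from Qₚ.)
Qₚ = P(NH₃)·P(H₂S) = (0.044)·(16) = 0.704
ΔG = RT ln(Qₚ/Kₚ) = (8.314 J mol⁻¹ K⁻¹)(298 K) × ln(0.704/0.11)
   = (2.478 kJ/mol)(1.856) = 4.60 kJ/mol
ΔG > 0, so the forward reaction is non-spontaneous (proceeds in reverse).

ΔG = 4.60 kJ/mol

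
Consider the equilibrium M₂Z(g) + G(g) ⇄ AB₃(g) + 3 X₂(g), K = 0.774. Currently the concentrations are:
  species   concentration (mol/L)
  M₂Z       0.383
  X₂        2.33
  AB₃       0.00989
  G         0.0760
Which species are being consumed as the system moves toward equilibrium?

Q = [AB₃]·[X₂]³ / ([M₂Z]·[G]) = (0.00989)·(2.33)³ / ((0.383)·(0.0760)) = 4.30
Q = 4.30 > K = 0.774: net reverse reaction.

AB₃, X₂ (products)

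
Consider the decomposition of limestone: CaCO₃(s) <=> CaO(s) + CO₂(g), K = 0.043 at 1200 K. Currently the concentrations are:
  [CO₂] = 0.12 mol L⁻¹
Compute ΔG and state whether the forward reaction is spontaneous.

ΔG = 10.2 kJ/mol; the forward reaction is non-spontaneous

(CaCO₃, CaO are pure solids — omitted from Q.)
Q = [CO₂] = 0.120
ΔG = RT ln(Q/K) = (8.314 J mol⁻¹ K⁻¹)(1200 K) × ln(0.120/0.043)
   = (9.977 kJ/mol)(1.026) = 10.2 kJ/mol
ΔG > 0, so the forward reaction is non-spontaneous (proceeds in reverse).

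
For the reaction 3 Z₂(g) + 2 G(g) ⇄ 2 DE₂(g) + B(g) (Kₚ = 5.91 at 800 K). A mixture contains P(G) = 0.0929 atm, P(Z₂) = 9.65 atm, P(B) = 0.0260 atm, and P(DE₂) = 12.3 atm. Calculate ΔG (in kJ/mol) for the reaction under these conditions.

ΔG = -16.3 kJ/mol

Qₚ = P(DE₂)²·P(B) / (P(Z₂)³·P(G)²) = (12.3)²·(0.0260) / ((9.65)³·(0.0929)²) = 0.507
ΔG = RT ln(Qₚ/Kₚ) = (8.314 J mol⁻¹ K⁻¹)(800 K) × ln(0.507/5.91)
   = (6.651 kJ/mol)(-2.456) = -16.3 kJ/mol
ΔG < 0, so the forward reaction is spontaneous (proceeds forward).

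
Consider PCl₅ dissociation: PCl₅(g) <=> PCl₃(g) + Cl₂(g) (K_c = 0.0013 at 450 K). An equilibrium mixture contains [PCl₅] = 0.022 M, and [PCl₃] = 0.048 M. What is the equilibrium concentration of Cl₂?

At equilibrium, K_c = [PCl₃]·[Cl₂] / [PCl₅] = 0.0013.
(0.048)·([Cl₂]) / (0.022) = 0.0013
[Cl₂] = 5.96×10⁻⁴ = 6.0×10⁻⁴ M

[Cl₂] = 6.0×10⁻⁴ M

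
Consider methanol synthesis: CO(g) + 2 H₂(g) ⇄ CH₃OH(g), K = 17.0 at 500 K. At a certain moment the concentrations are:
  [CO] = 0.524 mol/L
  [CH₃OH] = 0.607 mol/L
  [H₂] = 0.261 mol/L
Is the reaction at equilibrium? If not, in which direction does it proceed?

at equilibrium

Q = [CH₃OH] / ([CO]·[H₂]²) = (0.607) / ((0.524)·(0.261)²) = 17.0
Q = 17.0 = K, so the system is already at equilibrium.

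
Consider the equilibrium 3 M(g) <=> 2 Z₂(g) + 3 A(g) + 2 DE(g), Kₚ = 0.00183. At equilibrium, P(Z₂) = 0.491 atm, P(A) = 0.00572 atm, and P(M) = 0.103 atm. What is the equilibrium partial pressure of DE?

At equilibrium, Kₚ = P(Z₂)²·P(A)³·P(DE)² / P(M)³ = 0.00183.
(0.491)²·(0.00572)³·(P(DE))² / (0.103)³ = 0.00183
P(DE)² = 44.3 ⇒ P(DE) = 6.66 atm

P(DE) = 6.66 atm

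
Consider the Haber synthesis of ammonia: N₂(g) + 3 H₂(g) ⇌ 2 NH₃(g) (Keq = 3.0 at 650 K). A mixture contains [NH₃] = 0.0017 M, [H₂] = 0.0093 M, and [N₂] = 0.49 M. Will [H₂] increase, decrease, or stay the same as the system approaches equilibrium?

Q = [NH₃]² / ([N₂]·[H₂]³) = (0.0017)² / ((0.49)·(0.0093)³) = 7.3
Q = 7.3 > Keq = 3.0: net reverse reaction.
H₂ is a reactant, so it increases.

increase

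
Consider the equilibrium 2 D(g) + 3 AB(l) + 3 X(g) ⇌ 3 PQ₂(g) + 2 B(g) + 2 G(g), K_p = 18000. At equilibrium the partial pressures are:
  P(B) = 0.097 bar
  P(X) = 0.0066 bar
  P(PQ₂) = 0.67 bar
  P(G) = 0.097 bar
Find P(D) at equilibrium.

P(D) = 0.072 bar

(AB is a pure liquid — omitted from K_p.)
At equilibrium, K_p = P(PQ₂)³·P(B)²·P(G)² / (P(D)²·P(X)³) = 18000.
(0.67)³·(0.097)²·(0.097)² / ((P(D))²·(0.0066)³) = 18000
P(D)² = 0.00515 ⇒ P(D) = 0.072 bar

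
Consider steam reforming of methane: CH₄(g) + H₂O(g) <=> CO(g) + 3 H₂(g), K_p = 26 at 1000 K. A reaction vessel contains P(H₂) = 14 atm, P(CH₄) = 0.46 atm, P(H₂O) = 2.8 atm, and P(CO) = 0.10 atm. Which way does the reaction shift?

Q_p = P(CO)·P(H₂)³ / (P(CH₄)·P(H₂O)) = (0.10)·(14)³ / ((0.46)·(2.8)) = 210
Q_p = 210 > K_p = 26, so the reverse reaction proceeds.

reverse (toward reactants)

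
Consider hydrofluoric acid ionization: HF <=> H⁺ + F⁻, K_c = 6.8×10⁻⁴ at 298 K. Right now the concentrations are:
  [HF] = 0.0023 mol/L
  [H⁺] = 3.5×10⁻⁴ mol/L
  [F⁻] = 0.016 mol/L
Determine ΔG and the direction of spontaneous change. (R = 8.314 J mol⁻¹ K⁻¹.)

Q_c = [H⁺]·[F⁻] / [HF] = (3.5×10⁻⁴)·(0.016) / (0.0023) = 0.00243
ΔG = RT ln(Q_c/K_c) = (8.314 J mol⁻¹ K⁻¹)(298 K) × ln(0.00243/6.8×10⁻⁴)
   = (2.478 kJ/mol)(1.274) = 3.16 kJ/mol
ΔG > 0, so the forward reaction is non-spontaneous (proceeds in reverse).

ΔG = 3.16 kJ/mol; the forward reaction is non-spontaneous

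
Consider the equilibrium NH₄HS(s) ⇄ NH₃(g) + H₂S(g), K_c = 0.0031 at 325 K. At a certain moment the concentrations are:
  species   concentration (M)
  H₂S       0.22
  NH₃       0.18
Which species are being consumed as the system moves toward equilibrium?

(NH₄HS is a pure solid — omitted from Q_c.)
Q_c = [NH₃]·[H₂S] = (0.18)·(0.22) = 0.040
Q_c = 0.040 > K_c = 0.0031: net reverse reaction.

NH₃, H₂S (products)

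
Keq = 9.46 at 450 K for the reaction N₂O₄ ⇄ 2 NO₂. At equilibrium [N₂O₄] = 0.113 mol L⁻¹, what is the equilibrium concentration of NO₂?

At equilibrium, Keq = [NO₂]² / [N₂O₄] = 9.46.
([NO₂])² / (0.113) = 9.46
[NO₂]² = 1.07 ⇒ [NO₂] = 1.03 mol L⁻¹

[NO₂] = 1.03 mol L⁻¹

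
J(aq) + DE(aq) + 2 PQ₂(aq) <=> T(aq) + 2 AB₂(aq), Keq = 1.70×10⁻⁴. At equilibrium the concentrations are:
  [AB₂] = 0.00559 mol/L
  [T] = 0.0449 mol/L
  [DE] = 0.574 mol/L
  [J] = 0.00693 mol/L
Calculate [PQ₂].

At equilibrium, Keq = [T]·[AB₂]² / ([J]·[DE]·[PQ₂]²) = 1.70×10⁻⁴.
(0.0449)·(0.00559)² / ((0.00693)·(0.574)·([PQ₂])²) = 1.70×10⁻⁴
[PQ₂]² = 2.07 ⇒ [PQ₂] = 1.44 mol/L

[PQ₂] = 1.44 mol/L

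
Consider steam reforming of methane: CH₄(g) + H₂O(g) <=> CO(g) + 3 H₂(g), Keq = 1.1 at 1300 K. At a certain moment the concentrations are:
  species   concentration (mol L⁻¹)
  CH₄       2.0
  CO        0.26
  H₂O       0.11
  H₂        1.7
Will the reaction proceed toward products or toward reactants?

Q = [CO]·[H₂]³ / ([CH₄]·[H₂O]) = (0.26)·(1.7)³ / ((2.0)·(0.11)) = 5.8
Q = 5.8 > Keq = 1.1, so the reverse reaction proceeds.

reverse (toward reactants)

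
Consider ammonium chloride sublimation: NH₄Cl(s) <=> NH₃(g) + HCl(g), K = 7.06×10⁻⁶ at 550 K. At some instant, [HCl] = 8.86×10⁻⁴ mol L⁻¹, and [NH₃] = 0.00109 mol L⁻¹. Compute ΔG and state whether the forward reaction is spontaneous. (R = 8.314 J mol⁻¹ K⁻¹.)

(NH₄Cl is a pure solid — omitted from Q.)
Q = [NH₃]·[HCl] = (0.00109)·(8.86×10⁻⁴) = 9.66×10⁻⁷
ΔG = RT ln(Q/K) = (8.314 J mol⁻¹ K⁻¹)(550 K) × ln(9.66×10⁻⁷/7.06×10⁻⁶)
   = (4.573 kJ/mol)(-1.989) = -9.10 kJ/mol
ΔG < 0, so the forward reaction is spontaneous (proceeds forward).

ΔG = -9.10 kJ/mol; the forward reaction is spontaneous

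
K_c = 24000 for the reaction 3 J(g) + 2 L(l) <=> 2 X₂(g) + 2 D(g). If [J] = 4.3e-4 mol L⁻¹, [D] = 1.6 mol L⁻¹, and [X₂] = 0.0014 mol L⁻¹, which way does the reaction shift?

toward reactants

(L is a pure liquid — omitted from Q_c.)
Q_c = [X₂]²·[D]² / [J]³ = (0.0014)²·(1.6)² / (4.3e-4)³ = 63000
Q_c = 63000 > K_c = 24000, so the reverse reaction proceeds.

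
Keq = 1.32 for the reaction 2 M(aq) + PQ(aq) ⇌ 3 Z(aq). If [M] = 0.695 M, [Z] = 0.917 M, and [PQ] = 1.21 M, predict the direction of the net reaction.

at equilibrium

Q = [Z]³ / ([M]²·[PQ]) = (0.917)³ / ((0.695)²·(1.21)) = 1.32
Q = 1.32 = Keq, so the system is already at equilibrium.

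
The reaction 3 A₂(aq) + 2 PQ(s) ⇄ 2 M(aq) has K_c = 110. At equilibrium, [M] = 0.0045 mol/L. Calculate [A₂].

[A₂] = 0.0057 mol/L

(PQ is a pure solid — omitted from K_c.)
At equilibrium, K_c = [M]² / [A₂]³ = 110.
(0.0045)² / ([A₂])³ = 110
[A₂]³ = 1.84e-7 ⇒ [A₂] = 0.0057 mol/L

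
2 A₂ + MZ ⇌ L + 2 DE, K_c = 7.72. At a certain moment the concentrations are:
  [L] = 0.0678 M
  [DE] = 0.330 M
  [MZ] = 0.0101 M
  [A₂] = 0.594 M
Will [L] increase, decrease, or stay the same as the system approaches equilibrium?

Q_c = [L]·[DE]² / ([A₂]²·[MZ]) = (0.0678)·(0.330)² / ((0.594)²·(0.0101)) = 2.07
Q_c = 2.07 < K_c = 7.72: net forward reaction.
L is a product, so it increases.

increase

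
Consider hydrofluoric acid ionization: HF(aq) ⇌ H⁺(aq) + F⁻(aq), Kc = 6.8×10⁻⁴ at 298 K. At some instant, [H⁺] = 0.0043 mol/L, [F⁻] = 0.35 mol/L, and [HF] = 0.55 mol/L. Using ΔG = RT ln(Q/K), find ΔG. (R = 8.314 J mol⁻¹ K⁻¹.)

Qc = [H⁺]·[F⁻] / [HF] = (0.0043)·(0.35) / (0.55) = 0.00274
ΔG = RT ln(Qc/Kc) = (8.314 J mol⁻¹ K⁻¹)(298 K) × ln(0.00274/6.8×10⁻⁴)
   = (2.478 kJ/mol)(1.394) = 3.45 kJ/mol
ΔG > 0, so the forward reaction is non-spontaneous (proceeds in reverse).

ΔG = 3.45 kJ/mol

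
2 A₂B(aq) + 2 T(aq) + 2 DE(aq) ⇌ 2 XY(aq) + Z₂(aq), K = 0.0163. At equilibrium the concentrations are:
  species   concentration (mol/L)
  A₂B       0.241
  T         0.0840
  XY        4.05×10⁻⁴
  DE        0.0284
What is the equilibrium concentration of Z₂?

At equilibrium, K = [XY]²·[Z₂] / ([A₂B]²·[T]²·[DE]²) = 0.0163.
(4.05×10⁻⁴)²·([Z₂]) / ((0.241)²·(0.0840)²·(0.0284)²) = 0.0163
[Z₂] = 0.0328 mol/L

[Z₂] = 0.0328 mol/L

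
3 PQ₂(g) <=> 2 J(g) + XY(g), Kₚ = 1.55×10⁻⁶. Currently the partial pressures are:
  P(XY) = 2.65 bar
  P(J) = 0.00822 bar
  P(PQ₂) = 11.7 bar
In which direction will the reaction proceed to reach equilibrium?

to the right

Qₚ = P(J)²·P(XY) / P(PQ₂)³ = (0.00822)²·(2.65) / (11.7)³ = 1.12×10⁻⁷
Qₚ = 1.12×10⁻⁷ < Kₚ = 1.55×10⁻⁶, so the forward reaction proceeds.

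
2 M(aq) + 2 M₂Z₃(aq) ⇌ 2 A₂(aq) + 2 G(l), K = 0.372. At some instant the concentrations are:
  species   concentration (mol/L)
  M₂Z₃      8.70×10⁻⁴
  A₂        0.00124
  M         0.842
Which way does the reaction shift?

in the reverse direction

(G is a pure liquid — omitted from Q.)
Q = [A₂]² / ([M]²·[M₂Z₃]²) = (0.00124)² / ((0.842)²·(8.70×10⁻⁴)²) = 2.87
Q = 2.87 > K = 0.372, so the reverse reaction proceeds.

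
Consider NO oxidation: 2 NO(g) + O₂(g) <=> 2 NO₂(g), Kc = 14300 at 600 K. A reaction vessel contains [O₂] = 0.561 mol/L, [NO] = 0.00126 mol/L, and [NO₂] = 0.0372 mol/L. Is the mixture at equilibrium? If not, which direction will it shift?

Qc = [NO₂]² / ([NO]²·[O₂]) = (0.0372)² / ((0.00126)²·(0.561)) = 1550
Qc = 1550 < Kc = 14300: net forward reaction.

no; Q < K, reaction proceeds forward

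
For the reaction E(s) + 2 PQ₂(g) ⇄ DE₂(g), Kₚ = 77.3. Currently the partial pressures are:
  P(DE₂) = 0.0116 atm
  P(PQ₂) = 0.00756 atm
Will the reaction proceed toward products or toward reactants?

to the left

(E is a pure solid — omitted from Qₚ.)
Qₚ = P(DE₂) / P(PQ₂)² = (0.0116) / (0.00756)² = 203
Qₚ = 203 > Kₚ = 77.3, so the reverse reaction proceeds.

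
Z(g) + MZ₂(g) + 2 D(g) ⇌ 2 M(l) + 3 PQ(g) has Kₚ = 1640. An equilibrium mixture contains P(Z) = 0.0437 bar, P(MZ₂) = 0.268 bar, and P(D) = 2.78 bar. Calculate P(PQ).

P(PQ) = 5.29 bar

(M is a pure liquid — omitted from Kₚ.)
At equilibrium, Kₚ = P(PQ)³ / (P(Z)·P(MZ₂)·P(D)²) = 1640.
(P(PQ))³ / ((0.0437)·(0.268)·(2.78)²) = 1640
P(PQ)³ = 148 ⇒ P(PQ) = 5.29 bar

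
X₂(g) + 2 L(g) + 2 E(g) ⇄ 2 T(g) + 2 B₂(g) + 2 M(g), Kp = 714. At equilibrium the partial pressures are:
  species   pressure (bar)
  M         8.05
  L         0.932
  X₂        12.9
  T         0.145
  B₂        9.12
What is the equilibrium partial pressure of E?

At equilibrium, Kp = P(T)²·P(B₂)²·P(M)² / (P(X₂)·P(L)²·P(E)²) = 714.
(0.145)²·(9.12)²·(8.05)² / ((12.9)·(0.932)²·(P(E))²) = 714
P(E)² = 0.0142 ⇒ P(E) = 0.119 bar

P(E) = 0.119 bar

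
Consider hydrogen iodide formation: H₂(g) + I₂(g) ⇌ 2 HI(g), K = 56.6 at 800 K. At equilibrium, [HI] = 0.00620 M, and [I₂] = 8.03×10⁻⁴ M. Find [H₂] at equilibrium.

[H₂] = 8.46×10⁻⁴ M

At equilibrium, K = [HI]² / ([H₂]·[I₂]) = 56.6.
(0.00620)² / (([H₂])·(8.03×10⁻⁴)) = 56.6
[H₂] = 8.46×10⁻⁴ M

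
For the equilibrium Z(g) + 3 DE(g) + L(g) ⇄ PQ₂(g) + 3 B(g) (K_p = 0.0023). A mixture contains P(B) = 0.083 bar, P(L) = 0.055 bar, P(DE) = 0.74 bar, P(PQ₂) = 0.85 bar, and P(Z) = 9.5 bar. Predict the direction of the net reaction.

Q_p = P(PQ₂)·P(B)³ / (P(Z)·P(DE)³·P(L)) = (0.85)·(0.083)³ / ((9.5)·(0.74)³·(0.055)) = 0.0023
Q_p = 0.0023 = K_p, so the system is already at equilibrium.

neither direction; the system is at equilibrium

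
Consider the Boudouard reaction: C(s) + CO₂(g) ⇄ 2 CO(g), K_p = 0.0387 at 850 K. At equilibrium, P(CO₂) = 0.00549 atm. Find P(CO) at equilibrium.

(C is a pure solid — omitted from K_p.)
At equilibrium, K_p = P(CO)² / P(CO₂) = 0.0387.
(P(CO))² / (0.00549) = 0.0387
P(CO)² = 2.12×10⁻⁴ ⇒ P(CO) = 0.0146 atm

P(CO) = 0.0146 atm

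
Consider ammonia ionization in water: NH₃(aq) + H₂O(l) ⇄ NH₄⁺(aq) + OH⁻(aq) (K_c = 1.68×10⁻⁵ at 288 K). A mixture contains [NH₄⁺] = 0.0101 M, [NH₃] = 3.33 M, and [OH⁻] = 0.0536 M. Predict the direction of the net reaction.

(H₂O is a pure liquid — omitted from Q_c.)
Q_c = [NH₄⁺]·[OH⁻] / [NH₃] = (0.0101)·(0.0536) / (3.33) = 1.63×10⁻⁴
Q_c = 1.63×10⁻⁴ > K_c = 1.68×10⁻⁵, so the reverse reaction proceeds.

to the left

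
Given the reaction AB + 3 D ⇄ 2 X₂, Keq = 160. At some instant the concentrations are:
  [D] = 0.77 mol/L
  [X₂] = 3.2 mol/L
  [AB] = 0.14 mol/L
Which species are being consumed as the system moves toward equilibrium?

none (at equilibrium)

Q = [X₂]² / ([AB]·[D]³) = (3.2)² / ((0.14)·(0.77)³) = 160
Q = 160 = Keq; the system is at equilibrium.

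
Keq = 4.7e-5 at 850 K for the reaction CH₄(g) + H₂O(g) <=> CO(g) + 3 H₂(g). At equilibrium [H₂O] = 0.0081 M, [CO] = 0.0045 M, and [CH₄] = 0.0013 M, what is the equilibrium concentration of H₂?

[H₂] = 0.0048 M

At equilibrium, Keq = [CO]·[H₂]³ / ([CH₄]·[H₂O]) = 4.7e-5.
(0.0045)·([H₂])³ / ((0.0013)·(0.0081)) = 4.7e-5
[H₂]³ = 1.10e-7 ⇒ [H₂] = 0.0048 M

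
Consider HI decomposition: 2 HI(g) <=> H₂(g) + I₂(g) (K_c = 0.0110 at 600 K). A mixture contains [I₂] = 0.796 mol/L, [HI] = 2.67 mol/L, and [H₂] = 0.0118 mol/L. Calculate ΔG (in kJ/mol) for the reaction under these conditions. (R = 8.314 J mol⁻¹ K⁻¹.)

ΔG = -10.6 kJ/mol

Q_c = [H₂]·[I₂] / [HI]² = (0.0118)·(0.796) / (2.67)² = 0.00132
ΔG = RT ln(Q_c/K_c) = (8.314 J mol⁻¹ K⁻¹)(600 K) × ln(0.00132/0.0110)
   = (4.988 kJ/mol)(-2.120) = -10.6 kJ/mol
ΔG < 0, so the forward reaction is spontaneous (proceeds forward).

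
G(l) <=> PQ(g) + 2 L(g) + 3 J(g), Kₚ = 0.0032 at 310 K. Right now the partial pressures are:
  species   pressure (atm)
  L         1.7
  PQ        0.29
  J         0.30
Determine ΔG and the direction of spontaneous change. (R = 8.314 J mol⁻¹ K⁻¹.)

(G is a pure liquid — omitted from Qₚ.)
Qₚ = P(PQ)·P(L)²·P(J)³ = (0.29)·(1.7)²·(0.30)³ = 0.0226
ΔG = RT ln(Qₚ/Kₚ) = (8.314 J mol⁻¹ K⁻¹)(310 K) × ln(0.0226/0.0032)
   = (2.577 kJ/mol)(1.955) = 5.04 kJ/mol
ΔG > 0, so the forward reaction is non-spontaneous (proceeds in reverse).

ΔG = 5.04 kJ/mol; the forward reaction is non-spontaneous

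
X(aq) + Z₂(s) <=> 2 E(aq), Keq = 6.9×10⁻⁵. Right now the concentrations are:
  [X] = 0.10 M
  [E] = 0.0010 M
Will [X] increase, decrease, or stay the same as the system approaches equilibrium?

(Z₂ is a pure solid — omitted from Q.)
Q = [E]² / [X] = (0.0010)² / (0.10) = 1.0×10⁻⁵
Q = 1.0×10⁻⁵ < Keq = 6.9×10⁻⁵: net forward reaction.
X is a reactant, so it decreases.

decrease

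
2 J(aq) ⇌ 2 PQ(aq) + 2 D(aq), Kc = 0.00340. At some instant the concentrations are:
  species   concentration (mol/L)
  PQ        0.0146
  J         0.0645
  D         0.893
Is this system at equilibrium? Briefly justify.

no; Q > K, reaction proceeds in reverse

Qc = [PQ]²·[D]² / [J]² = (0.0146)²·(0.893)² / (0.0645)² = 0.0409
Qc = 0.0409 > Kc = 0.00340: net reverse reaction.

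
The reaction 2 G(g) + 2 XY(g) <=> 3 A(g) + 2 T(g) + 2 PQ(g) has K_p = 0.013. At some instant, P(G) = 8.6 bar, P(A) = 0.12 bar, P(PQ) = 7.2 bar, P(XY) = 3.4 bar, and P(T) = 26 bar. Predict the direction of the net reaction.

in the reverse direction

Q_p = P(A)³·P(T)²·P(PQ)² / (P(G)²·P(XY)²) = (0.12)³·(26)²·(7.2)² / ((8.6)²·(3.4)²) = 0.071
Q_p = 0.071 > K_p = 0.013, so the reverse reaction proceeds.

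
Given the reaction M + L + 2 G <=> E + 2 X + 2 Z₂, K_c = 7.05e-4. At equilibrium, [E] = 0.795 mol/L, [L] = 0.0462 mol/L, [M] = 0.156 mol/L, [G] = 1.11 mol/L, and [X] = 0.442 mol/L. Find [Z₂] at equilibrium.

[Z₂] = 0.00635 mol/L

At equilibrium, K_c = [E]·[X]²·[Z₂]² / ([M]·[L]·[G]²) = 7.05e-4.
(0.795)·(0.442)²·([Z₂])² / ((0.156)·(0.0462)·(1.11)²) = 7.05e-4
[Z₂]² = 4.03e-5 ⇒ [Z₂] = 0.00635 mol/L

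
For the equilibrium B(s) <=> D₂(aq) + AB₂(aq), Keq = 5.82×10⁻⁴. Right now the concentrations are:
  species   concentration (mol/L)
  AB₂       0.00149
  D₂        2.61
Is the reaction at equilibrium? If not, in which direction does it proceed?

to the left

(B is a pure solid — omitted from Q.)
Q = [D₂]·[AB₂] = (2.61)·(0.00149) = 0.00389
Q = 0.00389 > Keq = 5.82×10⁻⁴, so the reverse reaction proceeds.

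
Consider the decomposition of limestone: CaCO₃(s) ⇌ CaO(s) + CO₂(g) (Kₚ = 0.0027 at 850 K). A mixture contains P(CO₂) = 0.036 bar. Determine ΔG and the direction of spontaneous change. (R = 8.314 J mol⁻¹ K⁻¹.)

(CaCO₃, CaO are pure solids — omitted from Qₚ.)
Qₚ = P(CO₂) = 0.0360
ΔG = RT ln(Qₚ/Kₚ) = (8.314 J mol⁻¹ K⁻¹)(850 K) × ln(0.0360/0.0027)
   = (7.067 kJ/mol)(2.590) = 18.3 kJ/mol
ΔG > 0, so the forward reaction is non-spontaneous (proceeds in reverse).

ΔG = 18.3 kJ/mol; the forward reaction is non-spontaneous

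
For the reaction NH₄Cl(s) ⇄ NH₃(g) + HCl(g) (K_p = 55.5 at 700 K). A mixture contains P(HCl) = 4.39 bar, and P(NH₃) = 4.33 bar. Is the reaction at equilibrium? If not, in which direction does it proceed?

(NH₄Cl is a pure solid — omitted from Q_p.)
Q_p = P(NH₃)·P(HCl) = (4.33)·(4.39) = 19.0
Q_p = 19.0 < K_p = 55.5, so the forward reaction proceeds.

in the forward direction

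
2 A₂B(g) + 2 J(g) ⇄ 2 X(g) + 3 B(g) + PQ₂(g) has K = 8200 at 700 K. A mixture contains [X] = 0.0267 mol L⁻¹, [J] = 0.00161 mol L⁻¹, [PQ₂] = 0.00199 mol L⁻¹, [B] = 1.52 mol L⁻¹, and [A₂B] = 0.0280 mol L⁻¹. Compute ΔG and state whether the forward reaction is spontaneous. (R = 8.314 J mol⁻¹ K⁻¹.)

ΔG = -7.03 kJ/mol; the forward reaction is spontaneous

Q = [X]²·[B]³·[PQ₂] / ([A₂B]²·[J]²) = (0.0267)²·(1.52)³·(0.00199) / ((0.0280)²·(0.00161)²) = 2450
ΔG = RT ln(Q/K) = (8.314 J mol⁻¹ K⁻¹)(700 K) × ln(2450/8200)
   = (5.820 kJ/mol)(-1.208) = -7.03 kJ/mol
ΔG < 0, so the forward reaction is spontaneous (proceeds forward).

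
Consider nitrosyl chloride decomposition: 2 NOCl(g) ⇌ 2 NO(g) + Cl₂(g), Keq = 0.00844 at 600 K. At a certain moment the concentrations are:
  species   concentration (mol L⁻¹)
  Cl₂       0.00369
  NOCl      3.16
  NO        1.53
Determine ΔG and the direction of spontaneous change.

Q = [NO]²·[Cl₂] / [NOCl]² = (1.53)²·(0.00369) / (3.16)² = 8.65×10⁻⁴
ΔG = RT ln(Q/Keq) = (8.314 J mol⁻¹ K⁻¹)(600 K) × ln(8.65×10⁻⁴/0.00844)
   = (4.988 kJ/mol)(-2.278) = -11.4 kJ/mol
ΔG < 0, so the forward reaction is spontaneous (proceeds forward).

ΔG = -11.4 kJ/mol; the forward reaction is spontaneous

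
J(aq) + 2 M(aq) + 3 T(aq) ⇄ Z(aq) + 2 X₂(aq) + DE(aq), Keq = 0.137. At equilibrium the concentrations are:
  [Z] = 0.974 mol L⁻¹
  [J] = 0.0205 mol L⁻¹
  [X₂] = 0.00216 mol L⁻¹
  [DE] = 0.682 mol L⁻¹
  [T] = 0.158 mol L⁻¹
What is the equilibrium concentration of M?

At equilibrium, Keq = [Z]·[X₂]²·[DE] / ([J]·[M]²·[T]³) = 0.137.
(0.974)·(0.00216)²·(0.682) / ((0.0205)·([M])²·(0.158)³) = 0.137
[M]² = 0.280 ⇒ [M] = 0.529 mol L⁻¹

[M] = 0.529 mol L⁻¹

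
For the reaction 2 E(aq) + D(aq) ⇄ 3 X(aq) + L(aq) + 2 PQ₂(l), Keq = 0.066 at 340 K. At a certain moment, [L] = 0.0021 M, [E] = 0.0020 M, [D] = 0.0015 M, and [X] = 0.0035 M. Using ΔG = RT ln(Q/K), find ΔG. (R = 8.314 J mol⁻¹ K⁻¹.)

(PQ₂ is a pure liquid — omitted from Q.)
Q = [X]³·[L] / ([E]²·[D]) = (0.0035)³·(0.0021) / ((0.0020)²·(0.0015)) = 0.0150
ΔG = RT ln(Q/Keq) = (8.314 J mol⁻¹ K⁻¹)(340 K) × ln(0.0150/0.066)
   = (2.827 kJ/mol)(-1.482) = -4.19 kJ/mol
ΔG < 0, so the forward reaction is spontaneous (proceeds forward).

ΔG = -4.19 kJ/mol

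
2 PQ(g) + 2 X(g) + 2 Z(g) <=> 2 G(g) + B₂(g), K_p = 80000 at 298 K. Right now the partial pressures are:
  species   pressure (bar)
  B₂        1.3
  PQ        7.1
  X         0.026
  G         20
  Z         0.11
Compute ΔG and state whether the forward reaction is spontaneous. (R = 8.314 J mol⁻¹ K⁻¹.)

ΔG = 6.83 kJ/mol; the forward reaction is non-spontaneous

Q_p = P(G)²·P(B₂) / (P(PQ)²·P(X)²·P(Z)²) = (20)²·(1.3) / ((7.1)²·(0.026)²·(0.11)²) = 1.26×10⁶
ΔG = RT ln(Q_p/K_p) = (8.314 J mol⁻¹ K⁻¹)(298 K) × ln(1.26×10⁶/80000)
   = (2.478 kJ/mol)(2.757) = 6.83 kJ/mol
ΔG > 0, so the forward reaction is non-spontaneous (proceeds in reverse).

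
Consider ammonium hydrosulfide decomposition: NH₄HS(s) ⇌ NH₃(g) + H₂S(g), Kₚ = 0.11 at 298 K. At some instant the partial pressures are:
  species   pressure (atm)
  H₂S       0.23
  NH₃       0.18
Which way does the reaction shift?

toward products

(NH₄HS is a pure solid — omitted from Qₚ.)
Qₚ = P(NH₃)·P(H₂S) = (0.18)·(0.23) = 0.041
Qₚ = 0.041 < Kₚ = 0.11, so the forward reaction proceeds.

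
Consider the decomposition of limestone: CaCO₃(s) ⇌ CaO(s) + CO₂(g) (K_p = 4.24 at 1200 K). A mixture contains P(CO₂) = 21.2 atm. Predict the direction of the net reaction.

(CaCO₃, CaO are pure solids — omitted from Q_p.)
Q_p = P(CO₂) = 21.2
Q_p = 21.2 > K_p = 4.24, so the reverse reaction proceeds.

reverse (toward reactants)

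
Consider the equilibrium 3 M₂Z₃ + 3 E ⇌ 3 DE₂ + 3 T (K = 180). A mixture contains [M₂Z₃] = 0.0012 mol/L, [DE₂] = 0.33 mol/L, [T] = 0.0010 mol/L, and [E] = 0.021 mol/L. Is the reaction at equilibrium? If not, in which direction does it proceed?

to the left

Q = [DE₂]³·[T]³ / ([M₂Z₃]³·[E]³) = (0.33)³·(0.0010)³ / ((0.0012)³·(0.021)³) = 2200
Q = 2200 > K = 180, so the reverse reaction proceeds.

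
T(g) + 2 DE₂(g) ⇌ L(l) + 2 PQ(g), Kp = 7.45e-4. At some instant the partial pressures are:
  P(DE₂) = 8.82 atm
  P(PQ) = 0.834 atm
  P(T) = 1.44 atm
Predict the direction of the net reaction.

reverse (toward reactants)

(L is a pure liquid — omitted from Qp.)
Qp = P(PQ)² / (P(T)·P(DE₂)²) = (0.834)² / ((1.44)·(8.82)²) = 0.00621
Qp = 0.00621 > Kp = 7.45e-4, so the reverse reaction proceeds.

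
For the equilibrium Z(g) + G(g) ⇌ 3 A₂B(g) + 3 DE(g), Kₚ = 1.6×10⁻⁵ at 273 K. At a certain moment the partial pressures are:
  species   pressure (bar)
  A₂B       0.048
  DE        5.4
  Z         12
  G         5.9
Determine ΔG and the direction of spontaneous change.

ΔG = 6.20 kJ/mol; the forward reaction is non-spontaneous

Qₚ = P(A₂B)³·P(DE)³ / (P(Z)·P(G)) = (0.048)³·(5.4)³ / ((12)·(5.9)) = 2.46×10⁻⁴
ΔG = RT ln(Qₚ/Kₚ) = (8.314 J mol⁻¹ K⁻¹)(273 K) × ln(2.46×10⁻⁴/1.6×10⁻⁵)
   = (2.270 kJ/mol)(2.733) = 6.20 kJ/mol
ΔG > 0, so the forward reaction is non-spontaneous (proceeds in reverse).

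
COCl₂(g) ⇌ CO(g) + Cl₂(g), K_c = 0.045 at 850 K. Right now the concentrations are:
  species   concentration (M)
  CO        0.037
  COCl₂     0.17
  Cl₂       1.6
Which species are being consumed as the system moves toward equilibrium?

Q_c = [CO]·[Cl₂] / [COCl₂] = (0.037)·(1.6) / (0.17) = 0.35
Q_c = 0.35 > K_c = 0.045: net reverse reaction.

CO, Cl₂ (products)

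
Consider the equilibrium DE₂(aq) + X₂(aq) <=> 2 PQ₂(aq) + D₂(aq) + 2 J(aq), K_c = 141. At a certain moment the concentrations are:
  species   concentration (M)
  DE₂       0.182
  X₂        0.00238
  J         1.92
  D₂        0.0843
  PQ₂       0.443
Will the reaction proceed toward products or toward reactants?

neither direction; the system is at equilibrium

Q_c = [PQ₂]²·[D₂]·[J]² / ([DE₂]·[X₂]) = (0.443)²·(0.0843)·(1.92)² / ((0.182)·(0.00238)) = 141
Q_c = 141 = K_c, so the system is already at equilibrium.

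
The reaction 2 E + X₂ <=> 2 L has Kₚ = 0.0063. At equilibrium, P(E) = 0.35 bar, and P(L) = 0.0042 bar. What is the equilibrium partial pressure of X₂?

At equilibrium, Kₚ = P(L)² / (P(E)²·P(X₂)) = 0.0063.
(0.0042)² / ((0.35)²·(P(X₂))) = 0.0063
P(X₂) = 0.0229 = 0.023 bar

P(X₂) = 0.023 bar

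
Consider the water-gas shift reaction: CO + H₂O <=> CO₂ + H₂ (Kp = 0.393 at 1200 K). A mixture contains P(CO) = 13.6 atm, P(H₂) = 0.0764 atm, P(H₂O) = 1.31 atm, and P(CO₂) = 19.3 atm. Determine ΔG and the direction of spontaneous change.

ΔG = -15.5 kJ/mol; the forward reaction is spontaneous

Qp = P(CO₂)·P(H₂) / (P(CO)·P(H₂O)) = (19.3)·(0.0764) / ((13.6)·(1.31)) = 0.0828
ΔG = RT ln(Qp/Kp) = (8.314 J mol⁻¹ K⁻¹)(1200 K) × ln(0.0828/0.393)
   = (9.977 kJ/mol)(-1.557) = -15.5 kJ/mol
ΔG < 0, so the forward reaction is spontaneous (proceeds forward).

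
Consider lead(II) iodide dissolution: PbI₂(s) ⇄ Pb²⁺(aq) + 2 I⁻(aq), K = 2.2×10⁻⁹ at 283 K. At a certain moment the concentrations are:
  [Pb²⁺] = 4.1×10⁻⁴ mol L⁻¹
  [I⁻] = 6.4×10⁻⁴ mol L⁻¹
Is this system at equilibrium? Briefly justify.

(PbI₂ is a pure solid — omitted from Q.)
Q = [Pb²⁺]·[I⁻]² = (4.1×10⁻⁴)·(6.4×10⁻⁴)² = 1.7×10⁻¹⁰
Q = 1.7×10⁻¹⁰ < K = 2.2×10⁻⁹: net forward reaction.

no; Q < K, reaction proceeds forward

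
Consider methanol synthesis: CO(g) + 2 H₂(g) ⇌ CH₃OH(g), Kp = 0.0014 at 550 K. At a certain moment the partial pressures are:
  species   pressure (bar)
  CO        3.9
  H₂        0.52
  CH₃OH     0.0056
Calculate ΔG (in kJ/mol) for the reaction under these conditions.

Qp = P(CH₃OH) / (P(CO)·P(H₂)²) = (0.0056) / ((3.9)·(0.52)²) = 0.00531
ΔG = RT ln(Qp/Kp) = (8.314 J mol⁻¹ K⁻¹)(550 K) × ln(0.00531/0.0014)
   = (4.573 kJ/mol)(1.333) = 6.10 kJ/mol
ΔG > 0, so the forward reaction is non-spontaneous (proceeds in reverse).

ΔG = 6.10 kJ/mol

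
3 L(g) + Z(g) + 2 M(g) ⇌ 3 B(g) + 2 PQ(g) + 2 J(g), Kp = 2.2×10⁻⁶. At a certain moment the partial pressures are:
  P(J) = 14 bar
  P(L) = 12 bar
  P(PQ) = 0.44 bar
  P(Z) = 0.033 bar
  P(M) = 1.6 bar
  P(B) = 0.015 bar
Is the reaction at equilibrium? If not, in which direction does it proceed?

Qp = P(B)³·P(PQ)²·P(J)² / (P(L)³·P(Z)·P(M)²) = (0.015)³·(0.44)²·(14)² / ((12)³·(0.033)·(1.6)²) = 8.8×10⁻⁷
Qp = 8.8×10⁻⁷ < Kp = 2.2×10⁻⁶, so the forward reaction proceeds.

toward products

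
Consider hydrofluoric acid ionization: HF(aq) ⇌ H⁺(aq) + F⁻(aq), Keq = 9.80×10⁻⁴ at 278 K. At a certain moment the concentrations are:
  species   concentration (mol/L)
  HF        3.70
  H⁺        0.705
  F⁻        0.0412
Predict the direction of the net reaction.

toward reactants

Q = [H⁺]·[F⁻] / [HF] = (0.705)·(0.0412) / (3.70) = 0.00785
Q = 0.00785 > Keq = 9.80×10⁻⁴, so the reverse reaction proceeds.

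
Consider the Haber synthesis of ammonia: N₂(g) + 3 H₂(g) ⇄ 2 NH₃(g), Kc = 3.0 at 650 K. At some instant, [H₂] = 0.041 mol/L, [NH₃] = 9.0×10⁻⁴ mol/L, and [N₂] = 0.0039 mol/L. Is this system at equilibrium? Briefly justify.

yes, at equilibrium

Qc = [NH₃]² / ([N₂]·[H₂]³) = (9.0×10⁻⁴)² / ((0.0039)·(0.041)³) = 3.0
Qc = 3.0 = Kc; the system is at equilibrium.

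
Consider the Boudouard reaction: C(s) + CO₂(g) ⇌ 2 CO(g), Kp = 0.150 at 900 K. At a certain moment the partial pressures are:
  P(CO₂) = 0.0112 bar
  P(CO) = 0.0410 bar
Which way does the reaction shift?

(C is a pure solid — omitted from Qp.)
Qp = P(CO)² / P(CO₂) = (0.0410)² / (0.0112) = 0.150
Qp = 0.150 = Kp, so the system is already at equilibrium.

neither direction; the system is at equilibrium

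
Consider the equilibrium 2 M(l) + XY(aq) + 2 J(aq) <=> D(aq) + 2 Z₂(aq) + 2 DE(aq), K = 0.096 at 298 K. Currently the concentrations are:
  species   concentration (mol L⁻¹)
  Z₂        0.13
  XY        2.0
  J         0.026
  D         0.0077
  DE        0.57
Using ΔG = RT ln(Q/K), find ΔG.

ΔG = -2.78 kJ/mol

(M is a pure liquid — omitted from Q.)
Q = [D]·[Z₂]²·[DE]² / ([XY]·[J]²) = (0.0077)·(0.13)²·(0.57)² / ((2.0)·(0.026)²) = 0.0313
ΔG = RT ln(Q/K) = (8.314 J mol⁻¹ K⁻¹)(298 K) × ln(0.0313/0.096)
   = (2.478 kJ/mol)(-1.121) = -2.78 kJ/mol
ΔG < 0, so the forward reaction is spontaneous (proceeds forward).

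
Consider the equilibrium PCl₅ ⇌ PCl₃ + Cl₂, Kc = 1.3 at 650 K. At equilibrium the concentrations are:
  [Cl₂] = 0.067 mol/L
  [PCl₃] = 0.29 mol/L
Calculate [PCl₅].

At equilibrium, Kc = [PCl₃]·[Cl₂] / [PCl₅] = 1.3.
(0.29)·(0.067) / ([PCl₅]) = 1.3
[PCl₅] = 0.0149 = 0.015 mol/L

[PCl₅] = 0.015 mol/L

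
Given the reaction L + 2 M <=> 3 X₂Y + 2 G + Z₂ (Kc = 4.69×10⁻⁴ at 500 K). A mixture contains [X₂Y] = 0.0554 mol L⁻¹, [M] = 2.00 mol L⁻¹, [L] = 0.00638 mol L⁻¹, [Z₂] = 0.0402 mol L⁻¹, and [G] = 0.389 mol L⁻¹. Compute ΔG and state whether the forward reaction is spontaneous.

ΔG = -10.2 kJ/mol; the forward reaction is spontaneous

Qc = [X₂Y]³·[G]²·[Z₂] / ([L]·[M]²) = (0.0554)³·(0.389)²·(0.0402) / ((0.00638)·(2.00)²) = 4.05×10⁻⁵
ΔG = RT ln(Qc/Kc) = (8.314 J mol⁻¹ K⁻¹)(500 K) × ln(4.05×10⁻⁵/4.69×10⁻⁴)
   = (4.157 kJ/mol)(-2.449) = -10.2 kJ/mol
ΔG < 0, so the forward reaction is spontaneous (proceeds forward).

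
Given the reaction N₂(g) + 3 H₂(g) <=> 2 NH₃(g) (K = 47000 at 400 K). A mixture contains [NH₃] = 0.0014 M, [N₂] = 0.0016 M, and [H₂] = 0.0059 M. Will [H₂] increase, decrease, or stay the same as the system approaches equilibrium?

decrease

Q = [NH₃]² / ([N₂]·[H₂]³) = (0.0014)² / ((0.0016)·(0.0059)³) = 6000
Q = 6000 < K = 47000: net forward reaction.
H₂ is a reactant, so it decreases.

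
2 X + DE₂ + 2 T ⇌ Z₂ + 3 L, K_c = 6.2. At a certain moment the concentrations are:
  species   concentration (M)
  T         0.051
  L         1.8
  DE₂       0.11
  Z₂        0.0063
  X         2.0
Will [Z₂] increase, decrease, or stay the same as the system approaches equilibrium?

decrease

Q_c = [Z₂]·[L]³ / ([X]²·[DE₂]·[T]²) = (0.0063)·(1.8)³ / ((2.0)²·(0.11)·(0.051)²) = 32
Q_c = 32 > K_c = 6.2: net reverse reaction.
Z₂ is a product, so it decreases.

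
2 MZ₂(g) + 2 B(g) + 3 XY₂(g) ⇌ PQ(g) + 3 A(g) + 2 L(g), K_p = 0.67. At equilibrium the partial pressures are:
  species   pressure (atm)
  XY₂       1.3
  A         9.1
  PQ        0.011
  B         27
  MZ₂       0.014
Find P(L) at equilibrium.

P(L) = 0.16 atm

At equilibrium, K_p = P(PQ)·P(A)³·P(L)² / (P(MZ₂)²·P(B)²·P(XY₂)³) = 0.67.
(0.011)·(9.1)³·(P(L))² / ((0.014)²·(27)²·(1.3)³) = 0.67
P(L)² = 0.0254 ⇒ P(L) = 0.16 atm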